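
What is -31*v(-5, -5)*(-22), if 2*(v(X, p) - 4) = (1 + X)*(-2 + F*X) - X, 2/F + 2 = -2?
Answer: 3751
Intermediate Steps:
F = -1/2 (F = 2/(-2 - 2) = 2/(-4) = 2*(-1/4) = -1/2 ≈ -0.50000)
v(X, p) = 4 - X/2 + (1 + X)*(-2 - X/2)/2 (v(X, p) = 4 + ((1 + X)*(-2 - X/2) - X)/2 = 4 + (-X + (1 + X)*(-2 - X/2))/2 = 4 + (-X/2 + (1 + X)*(-2 - X/2)/2) = 4 - X/2 + (1 + X)*(-2 - X/2)/2)
-31*v(-5, -5)*(-22) = -31*(3 - 7/4*(-5) - 1/4*(-5)**2)*(-22) = -31*(3 + 35/4 - 1/4*25)*(-22) = -31*(3 + 35/4 - 25/4)*(-22) = -31*11/2*(-22) = -341/2*(-22) = 3751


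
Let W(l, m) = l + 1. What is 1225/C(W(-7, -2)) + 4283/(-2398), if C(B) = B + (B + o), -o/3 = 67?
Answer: -3849829/510774 ≈ -7.5372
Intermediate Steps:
o = -201 (o = -3*67 = -201)
W(l, m) = 1 + l
C(B) = -201 + 2*B (C(B) = B + (B - 201) = B + (-201 + B) = -201 + 2*B)
1225/C(W(-7, -2)) + 4283/(-2398) = 1225/(-201 + 2*(1 - 7)) + 4283/(-2398) = 1225/(-201 + 2*(-6)) + 4283*(-1/2398) = 1225/(-201 - 12) - 4283/2398 = 1225/(-213) - 4283/2398 = 1225*(-1/213) - 4283/2398 = -1225/213 - 4283/2398 = -3849829/510774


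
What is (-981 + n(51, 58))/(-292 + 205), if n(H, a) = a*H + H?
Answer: -676/29 ≈ -23.310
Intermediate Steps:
n(H, a) = H + H*a (n(H, a) = H*a + H = H + H*a)
(-981 + n(51, 58))/(-292 + 205) = (-981 + 51*(1 + 58))/(-292 + 205) = (-981 + 51*59)/(-87) = (-981 + 3009)*(-1/87) = 2028*(-1/87) = -676/29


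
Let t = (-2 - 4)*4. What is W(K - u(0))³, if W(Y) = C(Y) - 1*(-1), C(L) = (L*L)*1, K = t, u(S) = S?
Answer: 192100033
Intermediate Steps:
t = -24 (t = -6*4 = -24)
K = -24
C(L) = L² (C(L) = L²*1 = L²)
W(Y) = 1 + Y² (W(Y) = Y² - 1*(-1) = Y² + 1 = 1 + Y²)
W(K - u(0))³ = (1 + (-24 - 1*0)²)³ = (1 + (-24 + 0)²)³ = (1 + (-24)²)³ = (1 + 576)³ = 577³ = 192100033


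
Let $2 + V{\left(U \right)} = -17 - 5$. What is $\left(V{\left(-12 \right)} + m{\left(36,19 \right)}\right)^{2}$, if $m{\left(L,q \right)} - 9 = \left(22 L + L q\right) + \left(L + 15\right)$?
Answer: $2286144$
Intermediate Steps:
$m{\left(L,q \right)} = 24 + 23 L + L q$ ($m{\left(L,q \right)} = 9 + \left(\left(22 L + L q\right) + \left(L + 15\right)\right) = 9 + \left(\left(22 L + L q\right) + \left(15 + L\right)\right) = 9 + \left(15 + 23 L + L q\right) = 24 + 23 L + L q$)
$V{\left(U \right)} = -24$ ($V{\left(U \right)} = -2 - 22 = -24$)
$\left(V{\left(-12 \right)} + m{\left(36,19 \right)}\right)^{2} = \left(-24 + \left(24 + 23 \cdot 36 + 36 \cdot 19\right)\right)^{2} = \left(-24 + \left(24 + 828 + 684\right)\right)^{2} = \left(-24 + 1536\right)^{2} = 1512^{2} = 2286144$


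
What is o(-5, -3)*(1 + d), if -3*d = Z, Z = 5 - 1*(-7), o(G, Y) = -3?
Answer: 9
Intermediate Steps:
Z = 12 (Z = 5 + 7 = 12)
d = -4 (d = -1/3*12 = -4)
o(-5, -3)*(1 + d) = -3*(1 - 4) = -3*(-3) = 9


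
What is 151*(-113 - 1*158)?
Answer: -40921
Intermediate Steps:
151*(-113 - 1*158) = 151*(-113 - 158) = 151*(-271) = -40921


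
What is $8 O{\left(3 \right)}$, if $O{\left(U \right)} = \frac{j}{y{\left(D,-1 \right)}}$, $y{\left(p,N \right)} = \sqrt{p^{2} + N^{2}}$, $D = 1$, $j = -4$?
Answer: $- 16 \sqrt{2} \approx -22.627$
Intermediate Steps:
$y{\left(p,N \right)} = \sqrt{N^{2} + p^{2}}$
$O{\left(U \right)} = - 2 \sqrt{2}$ ($O{\left(U \right)} = - \frac{4}{\sqrt{\left(-1\right)^{2} + 1^{2}}} = - \frac{4}{\sqrt{1 + 1}} = - \frac{4}{\sqrt{2}} = - 4 \frac{\sqrt{2}}{2} = - 2 \sqrt{2}$)
$8 O{\left(3 \right)} = 8 \left(- 2 \sqrt{2}\right) = - 16 \sqrt{2}$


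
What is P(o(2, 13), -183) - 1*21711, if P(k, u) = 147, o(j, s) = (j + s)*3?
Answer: -21564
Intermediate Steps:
o(j, s) = 3*j + 3*s
P(o(2, 13), -183) - 1*21711 = 147 - 1*21711 = 147 - 21711 = -21564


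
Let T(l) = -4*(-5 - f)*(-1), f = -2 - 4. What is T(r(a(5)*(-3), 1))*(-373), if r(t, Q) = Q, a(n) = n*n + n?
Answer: -1492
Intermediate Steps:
a(n) = n + n**2 (a(n) = n**2 + n = n + n**2)
f = -6
T(l) = 4 (T(l) = -4*(-5 - 1*(-6))*(-1) = -4*(-5 + 6)*(-1) = -4*1*(-1) = -4*(-1) = 4)
T(r(a(5)*(-3), 1))*(-373) = 4*(-373) = -1492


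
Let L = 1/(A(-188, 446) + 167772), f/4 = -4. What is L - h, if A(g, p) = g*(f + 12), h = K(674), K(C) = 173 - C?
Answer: 84430525/168524 ≈ 501.00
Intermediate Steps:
f = -16 (f = 4*(-4) = -16)
h = -501 (h = 173 - 1*674 = 173 - 674 = -501)
A(g, p) = -4*g (A(g, p) = g*(-16 + 12) = g*(-4) = -4*g)
L = 1/168524 (L = 1/(-4*(-188) + 167772) = 1/(752 + 167772) = 1/168524 ≈ 5.9339e-6)
L - h = 1/168524 - 1*(-501) = 1/168524 + 501 = 84430525/168524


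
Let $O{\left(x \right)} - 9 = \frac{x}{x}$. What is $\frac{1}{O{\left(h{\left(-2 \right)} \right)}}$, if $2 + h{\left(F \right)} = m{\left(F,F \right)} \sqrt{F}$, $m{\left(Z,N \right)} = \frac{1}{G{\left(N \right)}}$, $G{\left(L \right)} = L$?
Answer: $\frac{1}{10} \approx 0.1$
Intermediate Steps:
$m{\left(Z,N \right)} = \frac{1}{N}$
$h{\left(F \right)} = -2 + \frac{1}{\sqrt{F}}$ ($h{\left(F \right)} = -2 + \frac{\sqrt{F}}{F} = -2 + \frac{1}{\sqrt{F}}$)
$O{\left(x \right)} = 10$ ($O{\left(x \right)} = 9 + \frac{x}{x} = 9 + 1 = 10$)
$\frac{1}{O{\left(h{\left(-2 \right)} \right)}} = \frac{1}{10}$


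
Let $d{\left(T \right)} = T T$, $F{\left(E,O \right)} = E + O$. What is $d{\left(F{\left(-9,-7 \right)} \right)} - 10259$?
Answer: $-10003$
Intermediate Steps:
$d{\left(T \right)} = T^{2}$
$d{\left(F{\left(-9,-7 \right)} \right)} - 10259 = \left(-9 - 7\right)^{2} - 10259 = \left(-16\right)^{2} - 10259 = 256 - 10259 = -10003$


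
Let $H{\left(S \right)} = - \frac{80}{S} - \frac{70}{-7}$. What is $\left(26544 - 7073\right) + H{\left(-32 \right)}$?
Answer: $\frac{38967}{2} \approx 19484.0$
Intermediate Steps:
$H{\left(S \right)} = 10 - \frac{80}{S}$ ($H{\left(S \right)} = - \frac{80}{S} - -10 = - \frac{80}{S} + 10 = 10 - \frac{80}{S}$)
$\left(26544 - 7073\right) + H{\left(-32 \right)} = \left(26544 - 7073\right) + \left(10 - \frac{80}{-32}\right) = 19471 + \left(10 - - \frac{5}{2}\right) = 19471 + \left(10 + \frac{5}{2}\right) = 19471 + \frac{25}{2} = \frac{38967}{2}$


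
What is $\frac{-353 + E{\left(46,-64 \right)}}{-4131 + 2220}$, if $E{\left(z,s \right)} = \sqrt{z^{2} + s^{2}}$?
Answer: $\frac{353}{1911} - \frac{2 \sqrt{1553}}{1911} \approx 0.14348$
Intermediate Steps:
$E{\left(z,s \right)} = \sqrt{s^{2} + z^{2}}$
$\frac{-353 + E{\left(46,-64 \right)}}{-4131 + 2220} = \frac{-353 + \sqrt{\left(-64\right)^{2} + 46^{2}}}{-4131 + 2220} = \frac{-353 + \sqrt{4096 + 2116}}{-1911} = \left(-353 + \sqrt{6212}\right) \left(- \frac{1}{1911}\right) = \left(-353 + 2 \sqrt{1553}\right) \left(- \frac{1}{1911}\right) = \frac{353}{1911} - \frac{2 \sqrt{1553}}{1911}$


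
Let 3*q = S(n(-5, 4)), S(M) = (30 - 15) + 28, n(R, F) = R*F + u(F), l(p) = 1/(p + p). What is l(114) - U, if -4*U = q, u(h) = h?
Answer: 409/114 ≈ 3.5877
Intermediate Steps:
l(p) = 1/(2*p)
n(R, F) = F + F*R (n(R, F) = R*F + F = F*R + F = F + F*R)
S(M) = 43 (S(M) = 15 + 28 = 43)
q = 43/3 (q = (⅓)*43 = 43/3 ≈ 14.333)
U = -43/12 (U = -¼*43/3 = -43/12 ≈ -3.5833)
l(114) - U = (½)/114 - 1*(-43/12) = (½)*(1/114) + 43/12 = 1/228 + 43/12 = 409/114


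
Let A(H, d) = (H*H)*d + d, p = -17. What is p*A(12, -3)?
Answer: 7395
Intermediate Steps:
A(H, d) = d + d*H² (A(H, d) = H²*d + d = d*H² + d = d + d*H²)
p*A(12, -3) = -(-51)*(1 + 12²) = -(-51)*(1 + 144) = -(-51)*145 = -17*(-435) = 7395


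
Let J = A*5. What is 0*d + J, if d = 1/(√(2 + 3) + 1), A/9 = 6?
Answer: 270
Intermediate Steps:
A = 54 (A = 9*6 = 54)
d = 1/(1 + √5) (d = 1/(√5 + 1) = 1/(1 + √5) ≈ 0.30902)
J = 270 (J = 54*5 = 270)
0*d + J = 0*(-¼ + √5/4) + 270 = 0 + 270 = 270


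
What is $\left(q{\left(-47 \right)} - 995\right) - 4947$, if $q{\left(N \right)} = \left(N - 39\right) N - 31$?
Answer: $-1931$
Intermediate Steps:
$q{\left(N \right)} = -31 + N \left(-39 + N\right)$ ($q{\left(N \right)} = \left(-39 + N\right) N - 31 = N \left(-39 + N\right) - 31 = -31 + N \left(-39 + N\right)$)
$\left(q{\left(-47 \right)} - 995\right) - 4947 = \left(\left(-31 + \left(-47\right)^{2} - -1833\right) - 995\right) - 4947 = \left(\left(-31 + 2209 + 1833\right) - 995\right) - 4947 = \left(4011 - 995\right) - 4947 = 3016 - 4947 = -1931$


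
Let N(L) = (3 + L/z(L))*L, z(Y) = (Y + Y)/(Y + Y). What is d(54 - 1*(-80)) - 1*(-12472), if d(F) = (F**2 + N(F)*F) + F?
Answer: 2490534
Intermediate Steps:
z(Y) = 1 (z(Y) = (2*Y)/((2*Y)) = (2*Y)*(1/(2*Y)) = 1)
N(L) = L*(3 + L) (N(L) = (3 + L/1)*L = (3 + L*1)*L = (3 + L)*L = L*(3 + L))
d(F) = F + F**2 + F**2*(3 + F) (d(F) = (F**2 + (F*(3 + F))*F) + F = (F**2 + F**2*(3 + F)) + F = F + F**2 + F**2*(3 + F))
d(54 - 1*(-80)) - 1*(-12472) = (54 - 1*(-80))*(1 + (54 - 1*(-80))**2 + 4*(54 - 1*(-80))) - 1*(-12472) = (54 + 80)*(1 + (54 + 80)**2 + 4*(54 + 80)) + 12472 = 134*(1 + 134**2 + 4*134) + 12472 = 134*(1 + 17956 + 536) + 12472 = 134*18493 + 12472 = 2478062 + 12472 = 2490534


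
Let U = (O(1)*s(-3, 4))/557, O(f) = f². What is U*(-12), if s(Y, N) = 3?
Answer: -36/557 ≈ -0.064632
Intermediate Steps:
U = 3/557 (U = (1²*3)/557 = (1*3)*(1/557) = 3*(1/557) = 3/557 ≈ 0.0053860)
U*(-12) = (3/557)*(-12) = -36/557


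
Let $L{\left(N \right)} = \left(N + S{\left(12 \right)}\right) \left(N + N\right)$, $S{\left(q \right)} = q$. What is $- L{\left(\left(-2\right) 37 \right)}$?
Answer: $-9176$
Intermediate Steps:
$L{\left(N \right)} = 2 N \left(12 + N\right)$ ($L{\left(N \right)} = \left(N + 12\right) \left(N + N\right) = \left(12 + N\right) 2 N = 2 N \left(12 + N\right)$)
$- L{\left(\left(-2\right) 37 \right)} = - 2 \left(\left(-2\right) 37\right) \left(12 - 74\right) = - 2 \left(-74\right) \left(12 - 74\right) = - 2 \left(-74\right) \left(-62\right) = \left(-1\right) 9176 = -9176$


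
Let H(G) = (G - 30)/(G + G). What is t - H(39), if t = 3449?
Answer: 89671/26 ≈ 3448.9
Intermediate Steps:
H(G) = (-30 + G)/(2*G) (H(G) = (-30 + G)/((2*G)) = (-30 + G)*(1/(2*G)) = (-30 + G)/(2*G))
t - H(39) = 3449 - (-30 + 39)/(2*39) = 3449 - 9/(2*39) = 3449 - 1*3/26 = 3449 - 3/26 = 89671/26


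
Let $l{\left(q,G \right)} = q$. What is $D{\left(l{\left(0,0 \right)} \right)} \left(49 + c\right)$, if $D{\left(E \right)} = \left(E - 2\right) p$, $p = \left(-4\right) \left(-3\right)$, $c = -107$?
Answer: $1392$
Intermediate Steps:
$p = 12$
$D{\left(E \right)} = -24 + 12 E$ ($D{\left(E \right)} = \left(E - 2\right) 12 = \left(-2 + E\right) 12 = -24 + 12 E$)
$D{\left(l{\left(0,0 \right)} \right)} \left(49 + c\right) = \left(-24 + 12 \cdot 0\right) \left(49 - 107\right) = \left(-24 + 0\right) \left(-58\right) = \left(-24\right) \left(-58\right) = 1392$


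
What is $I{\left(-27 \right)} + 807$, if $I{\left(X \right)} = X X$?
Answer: $1536$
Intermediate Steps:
$I{\left(X \right)} = X^{2}$
$I{\left(-27 \right)} + 807 = \left(-27\right)^{2} + 807 = 729 + 807 = 1536$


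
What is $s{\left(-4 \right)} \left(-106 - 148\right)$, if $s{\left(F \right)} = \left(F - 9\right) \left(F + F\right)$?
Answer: $-26416$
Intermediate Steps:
$s{\left(F \right)} = 2 F \left(-9 + F\right)$ ($s{\left(F \right)} = \left(-9 + F\right) 2 F = 2 F \left(-9 + F\right)$)
$s{\left(-4 \right)} \left(-106 - 148\right) = 2 \left(-4\right) \left(-9 - 4\right) \left(-106 - 148\right) = 2 \left(-4\right) \left(-13\right) \left(-254\right) = 104 \left(-254\right) = -26416$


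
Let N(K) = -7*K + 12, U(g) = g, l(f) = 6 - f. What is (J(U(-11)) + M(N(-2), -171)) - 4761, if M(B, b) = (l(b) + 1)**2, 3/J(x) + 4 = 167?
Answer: 4388452/163 ≈ 26923.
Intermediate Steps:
J(x) = 3/163 (J(x) = 3/(-4 + 167) = 3/163)
N(K) = 12 - 7*K
M(B, b) = (7 - b)**2 (M(B, b) = ((6 - b) + 1)**2 = (7 - b)**2)
(J(U(-11)) + M(N(-2), -171)) - 4761 = (3/163 + (-7 - 171)**2) - 4761 = (3/163 + (-178)**2) - 4761 = (3/163 + 31684) - 4761 = 5164495/163 - 4761 = 4388452/163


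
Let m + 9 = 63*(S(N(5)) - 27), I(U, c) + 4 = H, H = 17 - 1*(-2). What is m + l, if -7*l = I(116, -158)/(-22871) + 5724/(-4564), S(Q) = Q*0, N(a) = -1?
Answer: -312334112154/182670677 ≈ -1709.8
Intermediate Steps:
H = 19 (H = 17 + 2 = 19)
I(U, c) = 15 (I(U, c) = -4 + 19 = 15)
S(Q) = 0
m = -1710 (m = -9 + 63*(0 - 27) = -9 + 63*(-27) = -9 - 1701 = -1710)
l = 32745516/182670677 (l = -(15/(-22871) + 5724/(-4564))/7 = -(15*(-1/22871) + 5724*(-1/4564))/7 = -(-15/22871 - 1431/1141)/7 = -1/7*(-32745516/26095811) = 32745516/182670677 ≈ 0.17926)
m + l = -1710 + 32745516/182670677 = -312334112154/182670677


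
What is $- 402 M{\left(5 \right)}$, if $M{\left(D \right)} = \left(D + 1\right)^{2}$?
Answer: $-14472$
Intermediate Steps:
$M{\left(D \right)} = \left(1 + D\right)^{2}$
$- 402 M{\left(5 \right)} = - 402 \left(1 + 5\right)^{2} = - 402 \cdot 6^{2} = \left(-402\right) 36 = -14472$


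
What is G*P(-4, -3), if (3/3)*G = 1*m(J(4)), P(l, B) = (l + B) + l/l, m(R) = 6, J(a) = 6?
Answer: -36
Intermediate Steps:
P(l, B) = 1 + B + l (P(l, B) = (B + l) + 1 = 1 + B + l)
G = 6 (G = 1*6 = 6)
G*P(-4, -3) = 6*(1 - 3 - 4) = 6*(-6) = -36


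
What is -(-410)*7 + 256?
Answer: 3126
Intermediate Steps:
-(-410)*7 + 256 = -82*(-35) + 256 = 2870 + 256 = 3126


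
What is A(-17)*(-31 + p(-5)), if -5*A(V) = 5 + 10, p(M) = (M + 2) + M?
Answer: 117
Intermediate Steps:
p(M) = 2 + 2*M (p(M) = (2 + M) + M = 2 + 2*M)
A(V) = -3 (A(V) = -(5 + 10)/5 = -⅕*15 = -3)
A(-17)*(-31 + p(-5)) = -3*(-31 + (2 + 2*(-5))) = -3*(-31 + (2 - 10)) = -3*(-31 - 8) = -3*(-39) = 117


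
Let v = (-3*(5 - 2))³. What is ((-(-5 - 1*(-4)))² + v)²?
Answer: 529984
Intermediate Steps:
v = -729 (v = (-3*3)³ = (-9)³ = -729)
((-(-5 - 1*(-4)))² + v)² = ((-(-5 - 1*(-4)))² - 729)² = ((-(-5 + 4))² - 729)² = ((-1*(-1))² - 729)² = (1² - 729)² = (1 - 729)² = (-728)² = 529984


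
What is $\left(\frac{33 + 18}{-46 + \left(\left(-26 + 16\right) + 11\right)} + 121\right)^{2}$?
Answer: $\frac{3232804}{225} \approx 14368.0$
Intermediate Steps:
$\left(\frac{33 + 18}{-46 + \left(\left(-26 + 16\right) + 11\right)} + 121\right)^{2} = \left(\frac{51}{-46 + \left(-10 + 11\right)} + 121\right)^{2} = \left(\frac{51}{-46 + 1} + 121\right)^{2} = \left(\frac{51}{-45} + 121\right)^{2} = \left(51 \left(- \frac{1}{45}\right) + 121\right)^{2} = \left(- \frac{17}{15} + 121\right)^{2} = \left(\frac{1798}{15}\right)^{2} = \frac{3232804}{225}$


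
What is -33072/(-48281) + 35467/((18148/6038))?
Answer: 5169982038641/438101794 ≈ 11801.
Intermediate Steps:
-33072/(-48281) + 35467/((18148/6038)) = -33072*(-1/48281) + 35467/((18148*(1/6038))) = 33072/48281 + 35467/(9074/3019) = 33072/48281 + 35467*(3019/9074) = 33072/48281 + 107074873/9074 = 5169982038641/438101794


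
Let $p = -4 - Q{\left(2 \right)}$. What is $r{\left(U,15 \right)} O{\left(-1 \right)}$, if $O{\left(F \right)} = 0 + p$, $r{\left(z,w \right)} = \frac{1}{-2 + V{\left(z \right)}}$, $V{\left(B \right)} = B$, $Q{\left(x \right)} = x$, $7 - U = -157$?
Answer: $- \frac{1}{27} \approx -0.037037$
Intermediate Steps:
$U = 164$ ($U = 7 - -157 = 7 + 157 = 164$)
$p = -6$ ($p = -4 - 2 = -6$)
$r{\left(z,w \right)} = \frac{1}{-2 + z}$
$O{\left(F \right)} = -6$ ($O{\left(F \right)} = 0 - 6 = -6$)
$r{\left(U,15 \right)} O{\left(-1 \right)} = \frac{1}{-2 + 164} \left(-6\right) = \frac{1}{162} \left(-6\right) = - \frac{1}{27}$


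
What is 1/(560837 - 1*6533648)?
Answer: -1/5972811 ≈ -1.6743e-7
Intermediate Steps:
1/(560837 - 1*6533648) = 1/(560837 - 6533648) = 1/(-5972811) = -1/5972811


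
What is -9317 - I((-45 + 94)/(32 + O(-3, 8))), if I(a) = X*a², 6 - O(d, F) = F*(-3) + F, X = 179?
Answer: -27598151/2916 ≈ -9464.4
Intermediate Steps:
O(d, F) = 6 + 2*F (O(d, F) = 6 - (F*(-3) + F) = 6 - (-3*F + F) = 6 - (-2)*F = 6 + 2*F)
I(a) = 179*a²
-9317 - I((-45 + 94)/(32 + O(-3, 8))) = -9317 - 179*((-45 + 94)/(32 + (6 + 2*8)))² = -9317 - 179*(49/(32 + (6 + 16)))² = -9317 - 179*(49/(32 + 22))² = -9317 - 179*(49/54)² = -9317 - 179*2401/2916 = -9317 - 1*429779/2916 = -9317 - 429779/2916 = -27598151/2916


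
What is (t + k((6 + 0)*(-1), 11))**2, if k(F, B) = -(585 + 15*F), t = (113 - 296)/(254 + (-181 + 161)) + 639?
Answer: 124791241/6084 ≈ 20511.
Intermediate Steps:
t = 49781/78 (t = -183/(254 - 20) + 639 = -183/234 + 639 = -183*1/234 + 639 = -61/78 + 639 = 49781/78 ≈ 638.22)
k(F, B) = -585 - 15*F (k(F, B) = -(585 + 15*F) = -15*(39 + F) = -585 - 15*F)
(t + k((6 + 0)*(-1), 11))**2 = (49781/78 + (-585 - 15*(6 + 0)*(-1)))**2 = (49781/78 + (-585 - 90*(-1)))**2 = (49781/78 + (-585 - 15*(-6)))**2 = (49781/78 + (-585 + 90))**2 = (49781/78 - 495)**2 = (11171/78)**2 = 124791241/6084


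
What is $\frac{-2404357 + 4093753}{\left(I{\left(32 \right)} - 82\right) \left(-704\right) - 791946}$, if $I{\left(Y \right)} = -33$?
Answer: $- \frac{844698}{355493} \approx -2.3761$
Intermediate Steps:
$\frac{-2404357 + 4093753}{\left(I{\left(32 \right)} - 82\right) \left(-704\right) - 791946} = \frac{-2404357 + 4093753}{\left(-33 - 82\right) \left(-704\right) - 791946} = \frac{1689396}{\left(-115\right) \left(-704\right) - 791946} = \frac{1689396}{80960 - 791946} = \frac{1689396}{-710986} = 1689396 \left(- \frac{1}{710986}\right) = - \frac{844698}{355493}$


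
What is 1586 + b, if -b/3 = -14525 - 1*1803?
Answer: 50570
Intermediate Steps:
b = 48984 (b = -3*(-14525 - 1*1803) = -3*(-14525 - 1803) = -3*(-16328) = 48984)
1586 + b = 1586 + 48984 = 50570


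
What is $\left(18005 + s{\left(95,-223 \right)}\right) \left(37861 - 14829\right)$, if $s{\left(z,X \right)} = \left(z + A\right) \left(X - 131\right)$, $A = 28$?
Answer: $-588168184$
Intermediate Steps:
$s{\left(z,X \right)} = \left(-131 + X\right) \left(28 + z\right)$ ($s{\left(z,X \right)} = \left(z + 28\right) \left(X - 131\right) = \left(28 + z\right) \left(-131 + X\right) = \left(-131 + X\right) \left(28 + z\right)$)
$\left(18005 + s{\left(95,-223 \right)}\right) \left(37861 - 14829\right) = \left(18005 - 43542\right) \left(37861 - 14829\right) = \left(18005 - 43542\right) 23032 = \left(-25537\right) 23032 = -588168184$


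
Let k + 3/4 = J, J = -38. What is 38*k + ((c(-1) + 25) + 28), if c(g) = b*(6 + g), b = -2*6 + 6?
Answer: -2899/2 ≈ -1449.5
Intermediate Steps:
k = -155/4 (k = -¾ - 38 = -155/4 ≈ -38.750)
b = -6 (b = -12 + 6 = -6)
c(g) = -36 - 6*g (c(g) = -6*(6 + g) = -36 - 6*g)
38*k + ((c(-1) + 25) + 28) = 38*(-155/4) + (((-36 - 6*(-1)) + 25) + 28) = -2945/2 + (((-36 + 6) + 25) + 28) = -2945/2 + ((-30 + 25) + 28) = -2945/2 + (-5 + 28) = -2945/2 + 23 = -2899/2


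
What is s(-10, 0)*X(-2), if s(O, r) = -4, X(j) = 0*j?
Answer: 0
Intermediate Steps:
X(j) = 0
s(-10, 0)*X(-2) = -4*0 = 0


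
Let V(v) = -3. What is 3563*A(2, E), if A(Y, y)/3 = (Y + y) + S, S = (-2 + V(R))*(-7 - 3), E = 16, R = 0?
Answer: 726852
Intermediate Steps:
S = 50 (S = (-2 - 3)*(-7 - 3) = -5*(-10) = 50)
A(Y, y) = 150 + 3*Y + 3*y (A(Y, y) = 3*((Y + y) + 50) = 3*(50 + Y + y) = 150 + 3*Y + 3*y)
3563*A(2, E) = 3563*(150 + 3*2 + 3*16) = 3563*(150 + 6 + 48) = 3563*204 = 726852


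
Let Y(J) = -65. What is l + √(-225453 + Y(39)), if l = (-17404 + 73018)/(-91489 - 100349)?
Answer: -9269/31973 + I*√225518 ≈ -0.2899 + 474.89*I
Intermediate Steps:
l = -9269/31973 (l = 55614/(-191838) = 55614*(-1/191838) = -9269/31973 ≈ -0.28990)
l + √(-225453 + Y(39)) = -9269/31973 + √(-225453 - 65) = -9269/31973 + √(-225518) = -9269/31973 + I*√225518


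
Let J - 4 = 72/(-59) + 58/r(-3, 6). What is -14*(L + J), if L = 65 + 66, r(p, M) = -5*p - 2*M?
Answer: -379414/177 ≈ -2143.6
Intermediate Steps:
L = 131
J = 3914/177 (J = 4 + (72/(-59) + 58/(-5*(-3) - 2*6)) = 4 + (72*(-1/59) + 58/(15 - 12)) = 4 + (-72/59 + 58/3) = 4 + 3206/177 = 3914/177 ≈ 22.113)
-14*(L + J) = -14*(131 + 3914/177) = -14*27101/177 = -379414/177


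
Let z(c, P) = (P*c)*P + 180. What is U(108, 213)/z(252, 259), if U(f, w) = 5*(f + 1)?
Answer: 5/155088 ≈ 3.2240e-5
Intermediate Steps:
z(c, P) = 180 + c*P² (z(c, P) = c*P² + 180 = 180 + c*P²)
U(f, w) = 5 + 5*f (U(f, w) = 5*(1 + f) = 5 + 5*f)
U(108, 213)/z(252, 259) = (5 + 5*108)/(180 + 252*259²) = (5 + 540)/(180 + 252*67081) = 545/(180 + 16904412) = 545/16904592 = 545*(1/16904592) = 5/155088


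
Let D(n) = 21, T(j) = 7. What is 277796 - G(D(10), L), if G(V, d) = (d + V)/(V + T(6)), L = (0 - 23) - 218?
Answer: 1944627/7 ≈ 2.7780e+5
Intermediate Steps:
L = -241 (L = -23 - 218 = -241)
G(V, d) = (V + d)/(7 + V) (G(V, d) = (d + V)/(V + 7) = (V + d)/(7 + V))
277796 - G(D(10), L) = 277796 - (21 - 241)/(7 + 21) = 277796 - (-220)/28 = 277796 - 1*(-55/7) = 277796 + 55/7 = 1944627/7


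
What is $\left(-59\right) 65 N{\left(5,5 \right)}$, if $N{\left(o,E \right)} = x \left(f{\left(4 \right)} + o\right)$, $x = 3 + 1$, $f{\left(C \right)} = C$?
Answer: $-138060$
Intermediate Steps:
$x = 4$
$N{\left(o,E \right)} = 16 + 4 o$ ($N{\left(o,E \right)} = 4 \left(4 + o\right) = 16 + 4 o$)
$\left(-59\right) 65 N{\left(5,5 \right)} = \left(-59\right) 65 \left(16 + 4 \cdot 5\right) = - 3835 \left(16 + 20\right) = \left(-3835\right) 36 = -138060$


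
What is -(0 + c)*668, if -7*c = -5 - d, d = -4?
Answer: -668/7 ≈ -95.429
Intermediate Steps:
c = ⅐ (c = -(-5 - 1*(-4))/7 = -(-5 + 4)/7 = -⅐*(-1) = ⅐ ≈ 0.14286)
-(0 + c)*668 = -(0 + ⅐)*668 = -1*⅐*668 = -⅐*668 = -668/7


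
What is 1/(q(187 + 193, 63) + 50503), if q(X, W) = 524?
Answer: 1/51027 ≈ 1.9597e-5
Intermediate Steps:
1/(q(187 + 193, 63) + 50503) = 1/(524 + 50503) = 1/51027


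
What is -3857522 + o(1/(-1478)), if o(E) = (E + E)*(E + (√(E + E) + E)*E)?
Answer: -6227327670509395/1614333676 + I*√739/807166838 ≈ -3.8575e+6 + 3.3679e-8*I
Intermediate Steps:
o(E) = 2*E*(E + E*(E + √2*√E)) (o(E) = (2*E)*(E + (√(2*E) + E)*E) = (2*E)*(E + (√2*√E + E)*E) = (2*E)*(E + (E + √2*√E)*E) = (2*E)*(E + E*(E + √2*√E)) = 2*E*(E + E*(E + √2*√E)))
-3857522 + o(1/(-1478)) = -3857522 + (2*(1/(-1478))² + 2*(1/(-1478))³ + 2*√2*(1/(-1478))^(5/2)) = -3857522 + (2*(-1/1478)² + 2*(-1/1478)³ + 2*√2*(-1/1478)^(5/2)) = -3857522 + (2*(1/2184484) + 2*(-1/3228667352) + 2*√2*(I*√1478/3228667352)) = -3857522 + (1/1092242 - 1/1614333676 + I*√739/807166838) = -3857522 + (1477/1614333676 + I*√739/807166838) = -6227327670509395/1614333676 + I*√739/807166838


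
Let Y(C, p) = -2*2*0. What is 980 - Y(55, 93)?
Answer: 980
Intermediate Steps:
Y(C, p) = 0 (Y(C, p) = -4*0 = 0)
980 - Y(55, 93) = 980 - 1*0 = 980 + 0 = 980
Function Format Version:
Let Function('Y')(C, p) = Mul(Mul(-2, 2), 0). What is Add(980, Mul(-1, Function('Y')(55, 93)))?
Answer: 980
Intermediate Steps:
Function('Y')(C, p) = 0 (Function('Y')(C, p) = Mul(-4, 0) = 0)
Add(980, Mul(-1, Function('Y')(55, 93))) = Add(980, Mul(-1, 0)) = Add(980, 0) = 980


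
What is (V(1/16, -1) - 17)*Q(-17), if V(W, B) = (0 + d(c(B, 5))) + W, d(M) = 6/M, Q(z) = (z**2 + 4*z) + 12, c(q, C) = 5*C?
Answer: -1556207/400 ≈ -3890.5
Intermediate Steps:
Q(z) = 12 + z**2 + 4*z
V(W, B) = 6/25 + W (V(W, B) = (0 + 6/((5*5))) + W = (0 + 6/25) + W = 6/25 + W)
(V(1/16, -1) - 17)*Q(-17) = ((6/25 + 1/16) - 17)*(12 + (-17)**2 + 4*(-17)) = ((6/25 + 1/16) - 17)*(12 + 289 - 68) = (121/400 - 17)*233 = -6679/400*233 = -1556207/400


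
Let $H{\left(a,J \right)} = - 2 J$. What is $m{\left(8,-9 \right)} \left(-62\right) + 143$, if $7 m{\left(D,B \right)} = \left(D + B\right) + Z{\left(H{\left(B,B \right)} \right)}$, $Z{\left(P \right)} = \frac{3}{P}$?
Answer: $\frac{3158}{21} \approx 150.38$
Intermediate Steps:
$m{\left(D,B \right)} = - \frac{3}{14 B} + \frac{B}{7} + \frac{D}{7}$ ($m{\left(D,B \right)} = \frac{\left(D + B\right) + \frac{3}{\left(-2\right) B}}{7} = \frac{\left(B + D\right) + 3 \left(- \frac{1}{2 B}\right)}{7} = \frac{\left(B + D\right) - \frac{3}{2 B}}{7} = \frac{B + D - \frac{3}{2 B}}{7} = - \frac{3}{14 B} + \frac{B}{7} + \frac{D}{7}$)
$m{\left(8,-9 \right)} \left(-62\right) + 143 = \frac{-3 + 2 \left(-9\right) \left(-9 + 8\right)}{14 \left(-9\right)} \left(-62\right) + 143 = \frac{1}{14} \left(- \frac{1}{9}\right) \left(-3 + 2 \left(-9\right) \left(-1\right)\right) \left(-62\right) + 143 = \frac{1}{14} \left(- \frac{1}{9}\right) \left(-3 + 18\right) \left(-62\right) + 143 = \frac{1}{14} \left(- \frac{1}{9}\right) 15 \left(-62\right) + 143 = \left(- \frac{5}{42}\right) \left(-62\right) + 143 = \frac{155}{21} + 143 = \frac{3158}{21}$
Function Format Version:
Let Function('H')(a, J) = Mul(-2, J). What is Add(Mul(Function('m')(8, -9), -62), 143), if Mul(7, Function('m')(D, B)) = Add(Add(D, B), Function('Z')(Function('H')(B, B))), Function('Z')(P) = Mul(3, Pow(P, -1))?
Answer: Rational(3158, 21) ≈ 150.38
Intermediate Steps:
Function('m')(D, B) = Add(Mul(Rational(-3, 14), Pow(B, -1)), Mul(Rational(1, 7), B), Mul(Rational(1, 7), D)) (Function('m')(D, B) = Mul(Rational(1, 7), Add(Add(D, B), Mul(3, Pow(Mul(-2, B), -1)))) = Mul(Rational(1, 7), Add(Add(B, D), Mul(3, Mul(Rational(-1, 2), Pow(B, -1))))) = Mul(Rational(1, 7), Add(Add(B, D), Mul(Rational(-3, 2), Pow(B, -1)))) = Mul(Rational(1, 7), Add(B, D, Mul(Rational(-3, 2), Pow(B, -1)))) = Add(Mul(Rational(-3, 14), Pow(B, -1)), Mul(Rational(1, 7), B), Mul(Rational(1, 7), D)))
Add(Mul(Function('m')(8, -9), -62), 143) = Add(Mul(Mul(Rational(1, 14), Pow(-9, -1), Add(-3, Mul(2, -9, Add(-9, 8)))), -62), 143) = Add(Mul(Mul(Rational(1, 14), Rational(-1, 9), Add(-3, Mul(2, -9, -1))), -62), 143) = Add(Mul(Mul(Rational(1, 14), Rational(-1, 9), Add(-3, 18)), -62), 143) = Add(Mul(Mul(Rational(1, 14), Rational(-1, 9), 15), -62), 143) = Add(Mul(Rational(-5, 42), -62), 143) = Add(Rational(155, 21), 143) = Rational(3158, 21)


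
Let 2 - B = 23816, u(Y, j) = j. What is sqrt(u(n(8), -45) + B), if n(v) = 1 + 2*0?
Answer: 3*I*sqrt(2651) ≈ 154.46*I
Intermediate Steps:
n(v) = 1 (n(v) = 1 + 0 = 1)
B = -23814 (B = 2 - 1*23816 = 2 - 23816 = -23814)
sqrt(u(n(8), -45) + B) = sqrt(-45 - 23814) = sqrt(-23859) = 3*I*sqrt(2651)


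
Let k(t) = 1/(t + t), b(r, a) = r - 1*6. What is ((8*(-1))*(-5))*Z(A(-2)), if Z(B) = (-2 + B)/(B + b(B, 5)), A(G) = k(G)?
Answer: 180/13 ≈ 13.846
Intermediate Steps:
b(r, a) = -6 + r (b(r, a) = r - 6 = -6 + r)
k(t) = 1/(2*t)
A(G) = 1/(2*G)
Z(B) = (-2 + B)/(-6 + 2*B) (Z(B) = (-2 + B)/(B + (-6 + B)) = (-2 + B)/(-6 + 2*B))
((8*(-1))*(-5))*Z(A(-2)) = ((8*(-1))*(-5))*((-2 + (½)/(-2))/(2*(-3 + (½)/(-2)))) = (-8*(-5))*((-2 + (½)*(-½))/(2*(-3 + (½)*(-½)))) = 40*((-2 - ¼)/(2*(-3 - ¼))) = 40*((½)*(-9/4)/(-13/4)) = 40*((½)*(-4/13)*(-9/4)) = 40*(9/26) = 180/13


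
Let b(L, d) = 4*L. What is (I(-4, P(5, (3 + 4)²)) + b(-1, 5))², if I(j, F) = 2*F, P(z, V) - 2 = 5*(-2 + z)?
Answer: 900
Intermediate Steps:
P(z, V) = -8 + 5*z (P(z, V) = 2 + 5*(-2 + z) = 2 + (-10 + 5*z) = -8 + 5*z)
(I(-4, P(5, (3 + 4)²)) + b(-1, 5))² = (2*(-8 + 5*5) + 4*(-1))² = (2*(-8 + 25) - 4)² = (2*17 - 4)² = (34 - 4)² = 30² = 900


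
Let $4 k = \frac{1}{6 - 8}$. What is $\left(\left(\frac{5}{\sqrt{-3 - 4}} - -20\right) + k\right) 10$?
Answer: $\frac{795}{4} - \frac{50 i \sqrt{7}}{7} \approx 198.75 - 18.898 i$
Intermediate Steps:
$k = - \frac{1}{8}$ ($k = \frac{1}{4 \left(6 - 8\right)} = \frac{1}{4 \left(-2\right)} = \frac{1}{4} \left(- \frac{1}{2}\right) = - \frac{1}{8} \approx -0.125$)
$\left(\left(\frac{5}{\sqrt{-3 - 4}} - -20\right) + k\right) 10 = \left(\left(\frac{5}{\sqrt{-3 - 4}} - -20\right) - \frac{1}{8}\right) 10 = \left(\left(\frac{5}{\sqrt{-7}} + 20\right) - \frac{1}{8}\right) 10 = \left(\left(\frac{5}{i \sqrt{7}} + 20\right) - \frac{1}{8}\right) 10 = \left(\left(5 \left(- \frac{i \sqrt{7}}{7}\right) + 20\right) - \frac{1}{8}\right) 10 = \left(\left(- \frac{5 i \sqrt{7}}{7} + 20\right) - \frac{1}{8}\right) 10 = \left(\left(20 - \frac{5 i \sqrt{7}}{7}\right) - \frac{1}{8}\right) 10 = \left(\frac{159}{8} - \frac{5 i \sqrt{7}}{7}\right) 10 = \frac{795}{4} - \frac{50 i \sqrt{7}}{7}$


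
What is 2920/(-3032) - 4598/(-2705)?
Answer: 755317/1025195 ≈ 0.73675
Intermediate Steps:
2920/(-3032) - 4598/(-2705) = 2920*(-1/3032) - 4598*(-1/2705) = -365/379 + 4598/2705 = 755317/1025195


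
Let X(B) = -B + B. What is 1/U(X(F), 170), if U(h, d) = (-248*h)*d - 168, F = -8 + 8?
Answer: -1/168 ≈ -0.0059524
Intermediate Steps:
F = 0
X(B) = 0
U(h, d) = -168 - 248*d*h (U(h, d) = -248*d*h - 168 = -168 - 248*d*h)
1/U(X(F), 170) = 1/(-168 - 248*170*0) = 1/(-168 + 0) = 1/(-168) = -1/168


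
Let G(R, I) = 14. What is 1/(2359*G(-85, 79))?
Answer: 1/33026 ≈ 3.0279e-5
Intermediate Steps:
1/(2359*G(-85, 79)) = 1/(2359*14) = (1/2359)*(1/14) = 1/33026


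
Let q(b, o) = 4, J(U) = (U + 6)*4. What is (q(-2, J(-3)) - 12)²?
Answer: 64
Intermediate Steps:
J(U) = 24 + 4*U (J(U) = (6 + U)*4 = 24 + 4*U)
(q(-2, J(-3)) - 12)² = (4 - 12)² = (-8)² = 64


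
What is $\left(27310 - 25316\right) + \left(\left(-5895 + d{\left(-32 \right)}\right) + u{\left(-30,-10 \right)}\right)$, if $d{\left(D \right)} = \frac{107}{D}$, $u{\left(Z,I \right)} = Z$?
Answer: $- \frac{125899}{32} \approx -3934.3$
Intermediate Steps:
$\left(27310 - 25316\right) + \left(\left(-5895 + d{\left(-32 \right)}\right) + u{\left(-30,-10 \right)}\right) = \left(27310 - 25316\right) - \left(5925 + \frac{107}{32}\right) = 1994 + \left(\left(-5895 + 107 \left(- \frac{1}{32}\right)\right) - 30\right) = 1994 - \frac{189707}{32} = - \frac{125899}{32}$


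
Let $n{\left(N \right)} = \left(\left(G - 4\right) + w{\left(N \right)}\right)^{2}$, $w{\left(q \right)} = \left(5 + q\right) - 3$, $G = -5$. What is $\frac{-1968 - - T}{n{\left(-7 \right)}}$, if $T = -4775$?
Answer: $- \frac{6743}{196} \approx -34.403$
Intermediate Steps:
$w{\left(q \right)} = 2 + q$
$n{\left(N \right)} = \left(-7 + N\right)^{2}$ ($n{\left(N \right)} = \left(\left(-5 - 4\right) + \left(2 + N\right)\right)^{2} = \left(-9 + \left(2 + N\right)\right)^{2} = \left(-7 + N\right)^{2}$)
$\frac{-1968 - - T}{n{\left(-7 \right)}} = \frac{-1968 - \left(-1\right) \left(-4775\right)}{\left(-7 - 7\right)^{2}} = \frac{-1968 - 4775}{\left(-14\right)^{2}} = \frac{-1968 - 4775}{196} = \left(-6743\right) \frac{1}{196} = - \frac{6743}{196}$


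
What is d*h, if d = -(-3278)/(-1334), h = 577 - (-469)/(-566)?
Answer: -534499207/377522 ≈ -1415.8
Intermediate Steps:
h = 326113/566 (h = 577 - (-469)*(-1)/566 = 577 - 1*469/566 = 577 - 469/566 = 326113/566 ≈ 576.17)
d = -1639/667 (d = -(-3278)*(-1)/1334 = -1*1639/667 = -1639/667 ≈ -2.4573)
d*h = -1639/667*326113/566 = -534499207/377522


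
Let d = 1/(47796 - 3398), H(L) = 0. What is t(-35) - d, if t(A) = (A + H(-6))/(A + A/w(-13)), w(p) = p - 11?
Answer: 1065529/1021154 ≈ 1.0435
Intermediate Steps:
d = 1/44398 ≈ 2.2524e-5
w(p) = -11 + p
t(A) = 24/23 (t(A) = (A + 0)/(A + A/(-11 - 13)) = A/(A + A/(-24)) = A/(A + A*(-1/24)) = A/(A - A/24) = A/((23*A/24)) = A*(24/(23*A)) = 24/23)
t(-35) - d = 24/23 - 1*1/44398 = 24/23 - 1/44398 = 1065529/1021154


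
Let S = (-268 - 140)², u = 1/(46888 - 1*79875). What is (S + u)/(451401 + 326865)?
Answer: 5491147967/25672660542 ≈ 0.21389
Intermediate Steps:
u = -1/32987 (u = 1/(46888 - 79875) = 1/(-32987) = -1/32987 ≈ -3.0315e-5)
S = 166464 (S = (-408)² = 166464)
(S + u)/(451401 + 326865) = (166464 - 1/32987)/(451401 + 326865) = (5491147967/32987)/778266 = (5491147967/32987)*(1/778266) = 5491147967/25672660542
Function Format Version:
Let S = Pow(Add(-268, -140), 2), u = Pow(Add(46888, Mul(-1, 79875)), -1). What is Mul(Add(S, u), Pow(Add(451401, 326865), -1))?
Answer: Rational(5491147967, 25672660542) ≈ 0.21389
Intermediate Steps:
u = Rational(-1, 32987) (u = Pow(Add(46888, -79875), -1) = Pow(-32987, -1) = Rational(-1, 32987) ≈ -3.0315e-5)
S = 166464 (S = Pow(-408, 2) = 166464)
Mul(Add(S, u), Pow(Add(451401, 326865), -1)) = Mul(Add(166464, Rational(-1, 32987)), Pow(Add(451401, 326865), -1)) = Mul(Rational(5491147967, 32987), Pow(778266, -1)) = Mul(Rational(5491147967, 32987), Rational(1, 778266)) = Rational(5491147967, 25672660542)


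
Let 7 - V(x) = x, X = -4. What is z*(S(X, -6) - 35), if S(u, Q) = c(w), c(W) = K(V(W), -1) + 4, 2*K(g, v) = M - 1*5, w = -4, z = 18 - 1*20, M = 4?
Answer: 63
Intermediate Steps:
z = -2 (z = 18 - 20 = -2)
V(x) = 7 - x
K(g, v) = -1/2 (K(g, v) = (4 - 1*5)/2 = (4 - 5)/2 = (1/2)*(-1) = -1/2)
c(W) = 7/2 (c(W) = -1/2 + 4 = 7/2)
S(u, Q) = 7/2
z*(S(X, -6) - 35) = -2*(7/2 - 35) = -2*(-63/2) = 63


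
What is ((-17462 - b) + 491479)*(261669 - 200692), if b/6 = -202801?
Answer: 103101314071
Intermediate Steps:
b = -1216806 (b = 6*(-202801) = -1216806)
((-17462 - b) + 491479)*(261669 - 200692) = ((-17462 - 1*(-1216806)) + 491479)*(261669 - 200692) = ((-17462 + 1216806) + 491479)*60977 = (1199344 + 491479)*60977 = 1690823*60977 = 103101314071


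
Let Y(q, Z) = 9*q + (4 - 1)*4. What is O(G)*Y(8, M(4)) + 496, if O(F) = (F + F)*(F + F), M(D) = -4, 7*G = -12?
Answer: 10384/7 ≈ 1483.4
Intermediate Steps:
G = -12/7 (G = (⅐)*(-12) = -12/7 ≈ -1.7143)
Y(q, Z) = 12 + 9*q (Y(q, Z) = 9*q + 3*4 = 9*q + 12 = 12 + 9*q)
O(F) = 4*F² (O(F) = (2*F)*(2*F) = 4*F²)
O(G)*Y(8, M(4)) + 496 = (4*(-12/7)²)*(12 + 9*8) + 496 = (4*(144/49))*(12 + 72) + 496 = (576/49)*84 + 496 = 6912/7 + 496 = 10384/7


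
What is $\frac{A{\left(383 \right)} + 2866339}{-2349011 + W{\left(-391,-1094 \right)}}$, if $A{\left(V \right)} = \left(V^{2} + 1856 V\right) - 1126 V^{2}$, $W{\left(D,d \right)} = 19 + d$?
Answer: $\frac{80723969}{1175043} \approx 68.699$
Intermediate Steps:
$A{\left(V \right)} = - 1125 V^{2} + 1856 V$
$\frac{A{\left(383 \right)} + 2866339}{-2349011 + W{\left(-391,-1094 \right)}} = \frac{383 \left(1856 - 430875\right) + 2866339}{-2349011 + \left(19 - 1094\right)} = \frac{383 \left(1856 - 430875\right) + 2866339}{-2349011 - 1075} = \frac{383 \left(-429019\right) + 2866339}{-2350086} = \left(-164314277 + 2866339\right) \left(- \frac{1}{2350086}\right) = \left(-161447938\right) \left(- \frac{1}{2350086}\right) = \frac{80723969}{1175043}$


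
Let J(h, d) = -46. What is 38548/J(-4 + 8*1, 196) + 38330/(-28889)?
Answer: -24247312/28889 ≈ -839.33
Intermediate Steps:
38548/J(-4 + 8*1, 196) + 38330/(-28889) = 38548/(-46) + 38330/(-28889) = 38548*(-1/46) + 38330*(-1/28889) = -838 - 38330/28889 = -24247312/28889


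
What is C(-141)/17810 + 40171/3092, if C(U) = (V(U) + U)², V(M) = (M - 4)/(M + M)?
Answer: 15437000854907/1094817246120 ≈ 14.100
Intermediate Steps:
V(M) = (-4 + M)/(2*M) (V(M) = (-4 + M)/((2*M)) = (-4 + M)*(1/(2*M)) = (-4 + M)/(2*M))
C(U) = (U + (-4 + U)/(2*U))² (C(U) = ((-4 + U)/(2*U) + U)² = (U + (-4 + U)/(2*U))²)
C(-141)/17810 + 40171/3092 = ((¼)*(-4 - 141 + 2*(-141)²)²/(-141)²)/17810 + 40171/3092 = ((¼)*(1/19881)*(-4 - 141 + 2*19881)²)*(1/17810) + 40171*(1/3092) = ((¼)*(1/19881)*(-4 - 141 + 39762)²)*(1/17810) + 40171/3092 = ((¼)*(1/19881)*39617²)*(1/17810) + 40171/3092 = ((¼)*(1/19881)*1569506689)*(1/17810) + 40171/3092 = (1569506689/79524)*(1/17810) + 40171/3092 = 1569506689/1416322440 + 40171/3092 = 15437000854907/1094817246120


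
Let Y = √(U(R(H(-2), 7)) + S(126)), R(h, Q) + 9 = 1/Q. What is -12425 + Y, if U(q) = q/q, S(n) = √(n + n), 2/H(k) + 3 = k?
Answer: -12425 + √(1 + 6*√7) ≈ -12421.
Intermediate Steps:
H(k) = 2/(-3 + k)
R(h, Q) = -9 + 1/Q
S(n) = √2*√n (S(n) = √(2*n) = √2*√n)
U(q) = 1
Y = √(1 + 6*√7) (Y = √(1 + √2*√126) = √(1 + √2*(3*√14)) = √(1 + 6*√7) ≈ 4.1079)
-12425 + Y = -12425 + √(1 + 6*√7)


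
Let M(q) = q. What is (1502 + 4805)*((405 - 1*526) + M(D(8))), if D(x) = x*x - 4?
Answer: -384727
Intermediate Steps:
D(x) = -4 + x² (D(x) = x² - 4 = -4 + x²)
(1502 + 4805)*((405 - 1*526) + M(D(8))) = (1502 + 4805)*((405 - 1*526) + (-4 + 8²)) = 6307*((405 - 526) + (-4 + 64)) = 6307*(-121 + 60) = 6307*(-61) = -384727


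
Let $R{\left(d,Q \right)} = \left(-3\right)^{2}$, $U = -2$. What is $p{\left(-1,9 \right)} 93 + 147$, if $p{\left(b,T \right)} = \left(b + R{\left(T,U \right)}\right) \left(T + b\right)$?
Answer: $6099$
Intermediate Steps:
$R{\left(d,Q \right)} = 9$
$p{\left(b,T \right)} = \left(9 + b\right) \left(T + b\right)$ ($p{\left(b,T \right)} = \left(b + 9\right) \left(T + b\right) = \left(9 + b\right) \left(T + b\right)$)
$p{\left(-1,9 \right)} 93 + 147 = \left(\left(-1\right)^{2} + 9 \cdot 9 + 9 \left(-1\right) + 9 \left(-1\right)\right) 93 + 147 = \left(1 + 81 - 9 - 9\right) 93 + 147 = 64 \cdot 93 + 147 = 5952 + 147 = 6099$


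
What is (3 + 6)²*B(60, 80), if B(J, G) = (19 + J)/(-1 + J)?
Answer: 6399/59 ≈ 108.46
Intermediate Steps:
B(J, G) = (19 + J)/(-1 + J)
(3 + 6)²*B(60, 80) = (3 + 6)²*((19 + 60)/(-1 + 60)) = 9²*(79/59) = 81*((1/59)*79) = 81*(79/59) = 6399/59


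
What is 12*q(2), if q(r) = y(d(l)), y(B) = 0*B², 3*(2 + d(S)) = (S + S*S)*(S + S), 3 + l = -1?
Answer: 0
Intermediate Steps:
l = -4 (l = -3 - 1 = -4)
d(S) = -2 + 2*S*(S + S²)/3 (d(S) = -2 + ((S + S*S)*(S + S))/3 = -2 + ((S + S²)*(2*S))/3 = -2 + (2*S*(S + S²))/3 = -2 + 2*S*(S + S²)/3)
y(B) = 0
q(r) = 0
12*q(2) = 12*0 = 0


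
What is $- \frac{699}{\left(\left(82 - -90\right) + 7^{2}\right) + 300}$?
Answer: $- \frac{699}{521} \approx -1.3417$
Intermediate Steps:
$- \frac{699}{\left(\left(82 - -90\right) + 7^{2}\right) + 300} = - \frac{699}{\left(\left(82 + 90\right) + 49\right) + 300} = - \frac{699}{\left(172 + 49\right) + 300} = - \frac{699}{221 + 300} = - \frac{699}{521}$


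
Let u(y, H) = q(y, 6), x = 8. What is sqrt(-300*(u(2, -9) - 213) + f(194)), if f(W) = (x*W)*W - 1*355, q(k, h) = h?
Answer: sqrt(362833) ≈ 602.36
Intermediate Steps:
u(y, H) = 6
f(W) = -355 + 8*W**2 (f(W) = (8*W)*W - 1*355 = 8*W**2 - 355 = -355 + 8*W**2)
sqrt(-300*(u(2, -9) - 213) + f(194)) = sqrt(-300*(6 - 213) + (-355 + 8*194**2)) = sqrt(-300*(-207) + (-355 + 8*37636)) = sqrt(62100 + (-355 + 301088)) = sqrt(62100 + 300733) = sqrt(362833)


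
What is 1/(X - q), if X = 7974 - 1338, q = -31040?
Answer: 1/37676 ≈ 2.6542e-5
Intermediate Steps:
X = 6636
1/(X - q) = 1/(6636 - 1*(-31040)) = 1/(6636 + 31040) = 1/37676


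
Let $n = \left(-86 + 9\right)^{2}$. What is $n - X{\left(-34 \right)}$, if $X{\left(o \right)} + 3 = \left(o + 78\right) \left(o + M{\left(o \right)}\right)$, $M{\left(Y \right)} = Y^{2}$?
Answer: $-43436$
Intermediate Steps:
$X{\left(o \right)} = -3 + \left(78 + o\right) \left(o + o^{2}\right)$ ($X{\left(o \right)} = -3 + \left(o + 78\right) \left(o + o^{2}\right) = -3 + \left(78 + o\right) \left(o + o^{2}\right)$)
$n = 5929$ ($n = \left(-77\right)^{2} = 5929$)
$n - X{\left(-34 \right)} = 5929 - \left(-3 + \left(-34\right)^{3} + 78 \left(-34\right) + 79 \left(-34\right)^{2}\right) = 5929 - \left(-3 - 39304 - 2652 + 79 \cdot 1156\right) = 5929 - \left(-3 - 39304 - 2652 + 91324\right) = 5929 - 49365 = -43436$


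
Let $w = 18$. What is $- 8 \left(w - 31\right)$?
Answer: $104$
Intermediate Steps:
$- 8 \left(w - 31\right) = - 8 \left(18 - 31\right) = \left(-8\right) \left(-13\right) = 104$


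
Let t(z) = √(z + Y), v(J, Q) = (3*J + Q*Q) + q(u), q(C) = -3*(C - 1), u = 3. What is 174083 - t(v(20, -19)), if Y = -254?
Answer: 174083 - √161 ≈ 1.7407e+5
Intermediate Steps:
q(C) = 3 - 3*C (q(C) = -3*(-1 + C) = 3 - 3*C)
v(J, Q) = -6 + Q² + 3*J (v(J, Q) = (3*J + Q*Q) + (3 - 3*3) = (3*J + Q²) + (3 - 9) = (Q² + 3*J) - 6 = -6 + Q² + 3*J)
t(z) = √(-254 + z) (t(z) = √(z - 254) = √(-254 + z))
174083 - t(v(20, -19)) = 174083 - √(-254 + (-6 + (-19)² + 3*20)) = 174083 - √(-254 + (-6 + 361 + 60)) = 174083 - √(-254 + 415) = 174083 - √161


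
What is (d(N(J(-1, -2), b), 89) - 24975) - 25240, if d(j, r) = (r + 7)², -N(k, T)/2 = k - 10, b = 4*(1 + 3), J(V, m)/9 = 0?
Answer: -40999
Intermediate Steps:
J(V, m) = 0 (J(V, m) = 9*0 = 0)
b = 16 (b = 4*4 = 16)
N(k, T) = 20 - 2*k (N(k, T) = -2*(k - 10) = -2*(-10 + k) = 20 - 2*k)
d(j, r) = (7 + r)²
(d(N(J(-1, -2), b), 89) - 24975) - 25240 = ((7 + 89)² - 24975) - 25240 = (96² - 24975) - 25240 = (9216 - 24975) - 25240 = -15759 - 25240 = -40999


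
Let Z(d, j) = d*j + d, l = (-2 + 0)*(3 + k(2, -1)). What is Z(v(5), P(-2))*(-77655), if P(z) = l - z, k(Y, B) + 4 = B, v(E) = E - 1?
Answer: -2174340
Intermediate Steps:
v(E) = -1 + E
k(Y, B) = -4 + B
l = 4 (l = (-2 + 0)*(3 + (-4 - 1)) = -2*(3 - 5) = -2*(-2) = 4)
P(z) = 4 - z
Z(d, j) = d + d*j
Z(v(5), P(-2))*(-77655) = ((-1 + 5)*(1 + (4 - 1*(-2))))*(-77655) = (4*(1 + (4 + 2)))*(-77655) = (4*(1 + 6))*(-77655) = (4*7)*(-77655) = 28*(-77655) = -2174340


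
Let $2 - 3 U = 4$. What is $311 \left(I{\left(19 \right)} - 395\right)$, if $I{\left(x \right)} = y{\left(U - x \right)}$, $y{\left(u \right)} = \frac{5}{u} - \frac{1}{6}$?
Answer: $- \frac{43533469}{354} \approx -1.2298 \cdot 10^{5}$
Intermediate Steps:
$U = - \frac{2}{3}$ ($U = \frac{2}{3} - \frac{4}{3} = - \frac{2}{3} \approx -0.66667$)
$y{\left(u \right)} = - \frac{1}{6} + \frac{5}{u}$ ($y{\left(u \right)} = \frac{5}{u} - \frac{1}{6} = - \frac{1}{6} + \frac{5}{u}$)
$I{\left(x \right)} = \frac{\frac{92}{3} + x}{6 \left(- \frac{2}{3} - x\right)}$ ($I{\left(x \right)} = \frac{30 - \left(- \frac{2}{3} - x\right)}{6 \left(- \frac{2}{3} - x\right)} = \frac{30 + \left(\frac{2}{3} + x\right)}{6 \left(- \frac{2}{3} - x\right)} = \frac{\frac{92}{3} + x}{6 \left(- \frac{2}{3} - x\right)}$)
$311 \left(I{\left(19 \right)} - 395\right) = 311 \left(\frac{-92 - 57}{6 \left(2 + 3 \cdot 19\right)} - 395\right) = 311 \left(\frac{-92 - 57}{6 \left(2 + 57\right)} - 395\right) = 311 \left(\frac{1}{6} \cdot \frac{1}{59} \left(-149\right) - 395\right) = 311 \left(- \frac{149}{354} - 395\right) = 311 \left(- \frac{139979}{354}\right) = - \frac{43533469}{354}$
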